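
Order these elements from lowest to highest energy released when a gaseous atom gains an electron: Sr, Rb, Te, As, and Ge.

Sr, Rb, As, Ge, Te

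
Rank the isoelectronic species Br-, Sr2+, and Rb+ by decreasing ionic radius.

All of these have 36 electrons, so size is governed by nuclear charge alone: the more protons, the stronger the pull on the same electron cloud, and the smaller the ion.
Nuclear charges: Sr2+ (Z=38), Rb+ (Z=37), Br- (Z=35).
Largest to smallest: Br- > Rb+ > Sr2+.

Br- > Rb+ > Sr2+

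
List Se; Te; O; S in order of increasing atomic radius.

O, S, Se, Te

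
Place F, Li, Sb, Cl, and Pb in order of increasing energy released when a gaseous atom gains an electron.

Pb < Li < Sb < F < Cl

Atoms with high Z_eff and room in the valence shell (especially the halogens) have the most exothermic electron affinities.
Here both period and group differ, so the two effects have to be weighed against each other.
Li > Pb: the two effects oppose for this pair; the down-group effect wins (60 vs 35 kJ/mol).
Sb > Li: the two effects oppose for this pair; the across-period effect wins (103 vs 60 kJ/mol).
F > Sb: both effects reinforce here, so F is clearly the higher of the two.
Cl > F: this pair runs against the simple trend — see the exception note.
Note the exception: Cl has a higher electron affinity than F, contrary to the simple trend — F's small 2p subshell makes the incoming electron feel strong e⁻–e⁻ repulsion, so Cl actually releases more energy on gaining an electron.
Approximate values (kJ/mol): Li 60, F 328, Cl 349, Sb 103, Pb 35.
So from lowest to highest: Pb < Li < Sb < F < Cl.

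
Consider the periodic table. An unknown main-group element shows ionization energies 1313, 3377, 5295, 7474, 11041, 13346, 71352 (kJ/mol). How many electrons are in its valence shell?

Look for the largest jump between consecutive ionization energies: IE7/IE6 ≈ 5.3, far larger than any earlier ratio.
That jump marks the point where a core electron is being removed. So the atom has 6 valence electrons.

6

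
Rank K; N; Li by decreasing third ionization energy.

Consider each +2 ion: K²⁺ is already 1 electron into the core; N²⁺ still has 3 valence electrons; Li²⁺ is already 1 electron into the core.
Usually core removal costs more than valence removal, but here the competition is close: a tightly held n=2 valence electron can cost more to remove than an n=3 core electron, so the actual values have to decide it.
The numbers (kJ/mol): K 4420, N 4578, Li 11815.
So the third ionization energies run K < N < Li.

Li, N, K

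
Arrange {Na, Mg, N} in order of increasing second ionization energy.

After 1 electron has been removed, what remains? Na⁺ is the bare [Ne] core; Mg⁺ still has 1 valence electron; N⁺ still has 4 valence electrons.
Breaking into a closed-shell core is much more expensive than removing a leftover valence electron — Na has the largest IE_2 here.
Valence configurations: Mg⁺ [Ne]3s¹, N⁺ [He]2s²2p².
Tabulated IE_2 (kJ/mol): Na 4562, Mg 1451, N 2856.
Overall IE_2 order: Mg < N < Na.

Mg < N < Na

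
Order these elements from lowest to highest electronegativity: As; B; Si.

Si < B < As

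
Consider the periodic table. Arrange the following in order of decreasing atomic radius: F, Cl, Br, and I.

I, Br, Cl, F

F is in period 2, group 17; Cl is in period 3, group 17; Br is in period 4, group 17; I is in period 5, group 17.
Across a period the added protons contract the valence shell; down a group each new principal shell makes the atom larger.
All are in group 17, so atomic radius increases down the group.
So from largest to smallest: I > Br > Cl > F.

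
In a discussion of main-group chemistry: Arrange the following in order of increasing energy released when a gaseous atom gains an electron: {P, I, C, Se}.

P < C < Se < I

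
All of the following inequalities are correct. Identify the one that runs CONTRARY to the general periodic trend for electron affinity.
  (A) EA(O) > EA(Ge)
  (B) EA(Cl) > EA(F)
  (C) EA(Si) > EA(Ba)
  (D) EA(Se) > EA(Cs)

The general trend: electron affinity increases across a period and decreases down a group.
(A) O (period 2, group 16) vs Ge (period 4, group 14): the stated order agrees with the simple trend.
(B) Cl (period 3, group 17) vs F (period 2, group 17): the stated order contradicts the simple trend.
(C) Si (period 3, group 14) vs Ba (period 6, group 2): the stated order agrees with the simple trend.
(D) Se (period 4, group 16) vs Cs (period 6, group 1): the stated order agrees with the simple trend.
The exception is (B): F's small 2p subshell makes the incoming electron feel strong e⁻–e⁻ repulsion, so Cl actually releases more energy on gaining an electron.

(B)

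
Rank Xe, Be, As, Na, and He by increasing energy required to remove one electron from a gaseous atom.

Across a period the outer electron is held more tightly (higher IE₁); down a group it sits in a higher shell, more shielded, and comes off more easily.
Neither a single period nor a single group — weigh both effects.
Be > Na: relative to Na, both the across-period and down-group shifts push Be's first ionization energy up.
As > Be: period and group pull opposite ways; the across-period shift dominates (947 vs 900 kJ/mol).
Xe > As: period and group pull opposite ways; the across-period shift dominates (1170 vs 947 kJ/mol).
He > Xe: they share group 18; the group trend gives He the larger value.
For reference (kJ/mol): He 2372, Be 900, Na 496, As 947, Xe 1170.
So from lowest to highest: Na < Be < As < Xe < He.

Na, Be, As, Xe, He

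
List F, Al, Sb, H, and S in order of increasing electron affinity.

Al < H < Sb < S < F

EA tends to increase across a period and decrease down a group, though the pattern is less regular than for IE or radius.
Here both period and group differ, so the two effects have to be weighed against each other.
H > Al: the two effects oppose for this pair; the down-group effect wins (73 vs 42 kJ/mol).
Sb > H: the two effects oppose for this pair; the across-period effect wins (103 vs 73 kJ/mol).
S > Sb: relative to Sb, both the across-period and down-group shifts push S's electron affinity up.
F > S: both effects reinforce here, so F is clearly the higher of the two.
Tabulated electron affinity (kJ/mol): H 73, F 328, Al 42, S 200, Sb 103.
So from lowest to highest: Al < H < Sb < S < F.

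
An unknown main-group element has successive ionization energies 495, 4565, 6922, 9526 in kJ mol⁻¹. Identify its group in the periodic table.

Look for the largest jump between consecutive ionization energies: IE2/IE1 ≈ 9.2, far larger than any earlier ratio.
That jump marks the point where a core electron is being removed. So the atom has 1 valence electron.
A main-group element with 1 valence electron is in group 1.

Group 1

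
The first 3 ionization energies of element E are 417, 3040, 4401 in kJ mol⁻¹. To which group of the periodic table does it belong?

Look for the largest jump between consecutive ionization energies: IE2/IE1 ≈ 7.3, far larger than any earlier ratio.
That jump marks the point where a core electron is being removed. So the atom has 1 valence electron.
A main-group element with 1 valence electron is in group 1.

Group 1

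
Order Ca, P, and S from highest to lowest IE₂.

S, P, Ca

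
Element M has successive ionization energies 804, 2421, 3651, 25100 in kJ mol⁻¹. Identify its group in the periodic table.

Look for the largest jump between consecutive ionization energies: IE4/IE3 ≈ 6.9, far larger than any earlier ratio.
That jump marks the point where a core electron is being removed. So the atom has 3 valence electrons.
A main-group element with 3 valence electrons is in group 13.

Group 13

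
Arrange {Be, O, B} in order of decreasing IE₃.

Be > O > B

IE_3 is the cost of taking one more electron from the +2 cation: Be²⁺ is the bare [He] core; O²⁺ still has 4 valence electrons; B²⁺ still has 1 valence electron.
Core electrons are held far more tightly than valence electrons, so Be tops the IE_3 order.
Valence configurations: O²⁺ [He]2s²2p², B²⁺ [He]2s¹.
Approximate IE_3 values (kJ/mol): Be 14849, O 5300, B 3660.
Putting it together, IE_3: B < O < Be.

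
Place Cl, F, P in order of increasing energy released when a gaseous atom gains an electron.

P < F < Cl

F is in period 2, group 17; P is in period 3, group 15; Cl is in period 3, group 17.
Atoms with high Z_eff and room in the valence shell (especially the halogens) have the most exothermic electron affinities.
These span different periods and groups, so the two trends combine.
F > P: both effects reinforce here, so F is clearly the higher of the two.
Cl > F: this pair runs against the simple trend — see the exception note.
Note the exception: Cl has a higher electron affinity than F, contrary to the simple trend — F's small 2p subshell makes the incoming electron feel strong e⁻–e⁻ repulsion, so Cl actually releases more energy on gaining an electron.
For reference (kJ/mol): F 328, P 72, Cl 349.
So from lowest to highest: P < F < Cl.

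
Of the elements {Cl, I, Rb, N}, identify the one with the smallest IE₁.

Rb

IE₁ increases left→right with effective nuclear charge and decreases top→bottom as the valence shell moves farther out.
Neither a single period nor a single group — weigh both effects.
I > Rb: I lies to the right of Rb in period 5, so the across-period effect alone puts I higher.
Cl > I: Cl sits above I in group 17, so the down-group effect alone puts Cl higher.
N > Cl: the two effects oppose for this pair; the down-group effect wins (1402 vs 1251 kJ/mol).
For reference (kJ/mol): N 1402, Cl 1251, Rb 403, I 1008.
The smallest IE₁ among these belongs to Rb.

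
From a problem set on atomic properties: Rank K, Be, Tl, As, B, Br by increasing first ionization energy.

Across a period the outer electron is held more tightly (higher IE₁); down a group it sits in a higher shell, more shielded, and comes off more easily.
Here both period and group differ, so the two effects have to be weighed against each other.
Tl > K: period and group pull opposite ways; the across-period shift dominates (589 vs 419 kJ/mol).
B > Tl: they share group 13; the group trend gives B the larger value.
Be > B: this pair runs against the simple trend — see the exception note.
As > Be: period and group pull opposite ways; the across-period shift dominates (947 vs 900 kJ/mol).
Br > As: both are in period 4; the period trend gives Br the larger value.
Note the exception: Be has a higher first ionization energy than B, contrary to the simple trend — removing B's lone 2p electron is easier than breaking Be's filled 2s².
Tabulated first ionization energy (kJ/mol): Be 900, B 801, K 419, As 947, Br 1140, Tl 589.
So from lowest to highest: K < Tl < B < Be < As < Br.

K < Tl < B < Be < As < Br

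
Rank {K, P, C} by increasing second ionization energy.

P < C < K

The second ionization energy removes an electron from the +1 ion. For each element: K⁺ is the bare [Ar] core; P⁺ still has 4 valence electrons; C⁺ still has 3 valence electrons.
Pulling an electron out of a noble-gas core costs far more than removing a remaining valence electron, so K sits at the high end of IE_2.
Valence configurations: P⁺ [Ne]3s²3p², C⁺ [He]2s²2p¹.
Approximate IE_2 values (kJ/mol): K 3052, P 1907, C 2353.
So the second ionization energies run P < C < K.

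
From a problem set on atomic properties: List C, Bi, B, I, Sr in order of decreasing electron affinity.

I, C, Bi, B, Sr

B is in period 2, group 13; C is in period 2, group 14; Sr is in period 5, group 2; I is in period 5, group 17; Bi is in period 6, group 15.
Atoms with high Z_eff and room in the valence shell (especially the halogens) have the most exothermic electron affinities.
Here both period and group differ, so the two effects have to be weighed against each other.
B > Sr: both effects reinforce here, so B is clearly the higher of the two.
Bi > B: the two effects oppose for this pair; the across-period effect wins (91 vs 27 kJ/mol).
C > Bi: the two effects oppose for this pair; the down-group effect wins (122 vs 91 kJ/mol).
I > C: period and group pull opposite ways; the across-period shift dominates (295 vs 122 kJ/mol).
Approximate values (kJ/mol): B 27, C 122, Sr 5, I 295, Bi 91.
So from highest to lowest: I > C > Bi > B > Sr.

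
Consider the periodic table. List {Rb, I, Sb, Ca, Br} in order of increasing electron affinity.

Ca < Rb < Sb < I < Br

EA tends to increase across a period and decrease down a group, though the pattern is less regular than for IE or radius.
Neither a single period nor a single group — weigh both effects.
Rb > Ca: this pair runs against the simple trend — see the exception note.
Sb > Rb: both are in period 5; the period trend gives Sb the larger value.
I > Sb: both are in period 5; the period trend gives I the larger value.
Br > I: Br sits above I in group 17, so the down-group effect alone puts Br higher.
Note the exception: Rb has a higher electron affinity than Ca, contrary to the simple trend — adding an electron to Ca (ns²) has to open a new, higher-energy np subshell, which is unfavourable.
Tabulated electron affinity (kJ/mol): Ca 2, Br 325, Rb 47, Sb 103, I 295.
So from lowest to highest: Ca < Rb < Sb < I < Br.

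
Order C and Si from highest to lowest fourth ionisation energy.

C > Si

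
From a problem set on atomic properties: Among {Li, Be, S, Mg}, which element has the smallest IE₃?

The third ionization energy removes an electron from the +2 ion. For each element: Li²⁺ is already 1 electron into the core; Be²⁺ is the bare [He] core; S²⁺ still has 4 valence electrons; Mg²⁺ is the bare [Ne] core.
Breaking into a closed-shell core is much more expensive than removing a leftover valence electron — Mg, Li and Be have the largest IE_3 here.
Tabulated IE_3 (kJ/mol): Li 11815, Be 14849, S 3357, Mg 7733.
So the third ionization energies run S < Mg < Li < Be.

S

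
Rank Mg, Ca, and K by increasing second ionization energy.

Consider each +1 ion: Mg⁺ still has 1 valence electron; Ca⁺ still has 1 valence electron; K⁺ is the bare [Ar] core.
Pulling an electron out of a noble-gas core costs far more than removing a remaining valence electron, so K sits at the high end of IE_2.
Valence configurations: Mg⁺ [Ne]3s¹, Ca⁺ [Ar]4s¹.
Approximate IE_2 values (kJ/mol): Mg 1451, Ca 1145, K 3052.
So the second ionization energies run Ca < Mg < K.

Ca, Mg, K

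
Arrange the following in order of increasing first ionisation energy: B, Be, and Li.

Li is in period 2, group 1; Be is in period 2, group 2; B is in period 2, group 13.
Across a period the outer electron is held more tightly (higher IE₁); down a group it sits in a higher shell, more shielded, and comes off more easily.
All lie in period 2; the across-period trend (first ionization energy increases left to right) applies, with the exception below.
Note the exception: Be has a higher first ionization energy than B, contrary to the simple trend — removing B's lone 2p electron is easier than breaking Be's filled 2s².
For reference (kJ/mol): Li 520, Be 900, B 801.
So from lowest to highest: Li < B < Be.

Li, B, Be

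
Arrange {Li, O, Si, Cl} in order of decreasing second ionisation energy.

Consider each +1 ion: Li⁺ is the bare [He] core; O⁺ still has 5 valence electrons; Si⁺ still has 3 valence electrons; Cl⁺ still has 6 valence electrons.
Core electrons are held far more tightly than valence electrons, so Li tops the IE_2 order.
Valence configurations: O⁺ [He]2s²2p³, Si⁺ [Ne]3s²3p¹, Cl⁺ [Ne]3s²3p⁴.
Approximate IE_2 values (kJ/mol): Li 7298, O 3388, Si 1577, Cl 2298.
So the second ionization energies run Si < Cl < O < Li.

Li > O > Cl > Si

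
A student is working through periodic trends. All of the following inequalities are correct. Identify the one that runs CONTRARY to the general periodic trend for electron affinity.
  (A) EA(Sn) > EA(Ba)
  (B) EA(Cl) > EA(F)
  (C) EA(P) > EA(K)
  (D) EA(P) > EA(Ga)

(B)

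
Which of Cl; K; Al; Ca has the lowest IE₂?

Ca

IE_2 is the cost of taking one more electron from the +1 cation: Cl⁺ still has 6 valence electrons; K⁺ is the bare [Ar] core; Al⁺ still has 2 valence electrons; Ca⁺ still has 1 valence electron.
Breaking into a closed-shell core is much more expensive than removing a leftover valence electron — K has the largest IE_2 here.
Valence configurations: Cl⁺ [Ne]3s²3p⁴, Al⁺ [Ne]3s², Ca⁺ [Ar]4s¹.
Approximate IE_2 values (kJ/mol): Cl 2298, K 3052, Al 1817, Ca 1145.
Putting it together, IE_2: Ca < Al < Cl < K.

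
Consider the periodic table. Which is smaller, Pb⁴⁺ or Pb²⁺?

Pb⁴⁺

Both ions have Z = 82 protons, but Pb⁴⁺ has lost more electrons, so its remaining electrons feel a larger effective nuclear charge per electron and are pulled in more tightly.
Higher positive charge → smaller ion, so Pb²⁺ > Pb⁴⁺.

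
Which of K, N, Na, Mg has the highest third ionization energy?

Consider each +2 ion: K²⁺ is already 1 electron into the core; N²⁺ still has 3 valence electrons; Na²⁺ is already 1 electron into the core; Mg²⁺ is the bare [Ne] core.
Usually core removal costs more than valence removal, but here the competition is close: a tightly held n=2 valence electron can cost more to remove than an n=3 core electron, so the actual values have to decide it.
Tabulated IE_3 (kJ/mol): K 4420, N 4578, Na 6910, Mg 7733.
Putting it together, IE_3: K < N < Na < Mg.

Mg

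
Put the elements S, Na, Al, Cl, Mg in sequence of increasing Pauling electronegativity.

Na < Mg < Al < S < Cl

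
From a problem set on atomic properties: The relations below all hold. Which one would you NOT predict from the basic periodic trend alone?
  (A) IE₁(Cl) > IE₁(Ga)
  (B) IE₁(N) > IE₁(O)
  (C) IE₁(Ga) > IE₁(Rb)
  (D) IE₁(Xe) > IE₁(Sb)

(B)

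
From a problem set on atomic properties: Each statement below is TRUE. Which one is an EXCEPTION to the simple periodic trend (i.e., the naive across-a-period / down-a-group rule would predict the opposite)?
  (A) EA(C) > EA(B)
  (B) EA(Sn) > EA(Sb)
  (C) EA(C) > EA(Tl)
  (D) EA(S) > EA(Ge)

The general trend: electron affinity increases across a period and decreases down a group.
(A) C (period 2, group 14) vs B (period 2, group 13): the stated order agrees with the simple trend.
(B) Sn (period 5, group 14) vs Sb (period 5, group 15): the stated order contradicts the simple trend.
(C) C (period 2, group 14) vs Tl (period 6, group 13): the stated order agrees with the simple trend.
(D) S (period 3, group 16) vs Ge (period 4, group 14): the stated order agrees with the simple trend.
The exception is (B): adding an electron to Sb's half-filled 5p³ is unfavourable, so Sn has the more exothermic EA.

(B)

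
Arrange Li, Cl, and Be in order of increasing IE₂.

Be < Cl < Li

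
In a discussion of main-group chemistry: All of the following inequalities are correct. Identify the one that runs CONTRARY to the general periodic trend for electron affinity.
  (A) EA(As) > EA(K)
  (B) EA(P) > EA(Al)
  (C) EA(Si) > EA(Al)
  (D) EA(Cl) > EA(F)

(D)

The general trend: electron affinity increases across a period and decreases down a group.
(A) As (period 4, group 15) vs K (period 4, group 1): the stated order agrees with the simple trend.
(B) P (period 3, group 15) vs Al (period 3, group 13): the stated order agrees with the simple trend.
(C) Si (period 3, group 14) vs Al (period 3, group 13): the stated order agrees with the simple trend.
(D) Cl (period 3, group 17) vs F (period 2, group 17): the stated order contradicts the simple trend.
The exception is (D): F's small 2p subshell makes the incoming electron feel strong e⁻–e⁻ repulsion, so Cl actually releases more energy on gaining an electron.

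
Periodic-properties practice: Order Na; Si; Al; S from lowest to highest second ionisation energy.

Si < Al < S < Na

Consider each +1 ion: Na⁺ is the bare [Ne] core; Si⁺ still has 3 valence electrons; Al⁺ still has 2 valence electrons; S⁺ still has 5 valence electrons.
Breaking into a closed-shell core is much more expensive than removing a leftover valence electron — Na has the largest IE_2 here.
Valence configurations: Si⁺ [Ne]3s²3p¹, Al⁺ [Ne]3s², S⁺ [Ne]3s²3p³.
Si⁺ loses a lone 3p electron whereas Al⁺ must break into a filled 3s² pair, so IE_2(Al) > IE_2(Si) even though Si has the higher nuclear charge.
The numbers (kJ/mol): Na 4562, Si 1577, Al 1817, S 2252.
Putting it together, IE_2: Si < Al < S < Na.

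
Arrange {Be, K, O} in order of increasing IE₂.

Be < K < O

Consider each +1 ion: Be⁺ still has 1 valence electron; K⁺ is the bare [Ar] core; O⁺ still has 5 valence electrons.
Usually core removal costs more than valence removal, but here the competition is close: a tightly held n=2 valence electron can cost more to remove than an n=3 core electron, so the actual values have to decide it.
Valence configurations: Be⁺ [He]2s¹, O⁺ [He]2s²2p³.
Tabulated IE_2 (kJ/mol): Be 1757, K 3052, O 3388.
Hence IE_2: Be < K < O.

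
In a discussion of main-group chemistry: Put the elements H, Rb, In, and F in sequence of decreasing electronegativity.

F, H, In, Rb

Electronegativity increases across a period and decreases down a group, tracking effective nuclear charge and atomic size.
Here both period and group differ, so the two effects have to be weighed against each other.
In > Rb: In lies to the right of Rb in period 5, so the across-period effect alone puts In higher.
H > In: period and group pull opposite ways; the down-group shift dominates (2.20 vs 1.78).
F > H: period and group pull opposite ways; the across-period shift dominates (3.98 vs 2.20).
For reference (Pauling): H 2.20, F 3.98, Rb 0.82, In 1.78.
So from highest to lowest: F > H > In > Rb.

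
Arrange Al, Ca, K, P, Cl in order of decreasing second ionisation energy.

After 1 electron has been removed, what remains? Al⁺ still has 2 valence electrons; Ca⁺ still has 1 valence electron; K⁺ is the bare [Ar] core; P⁺ still has 4 valence electrons; Cl⁺ still has 6 valence electrons.
Core electrons are held far more tightly than valence electrons, so K tops the IE_2 order.
Valence configurations: Al⁺ [Ne]3s², Ca⁺ [Ar]4s¹, P⁺ [Ne]3s²3p², Cl⁺ [Ne]3s²3p⁴.
Approximate IE_2 values (kJ/mol): Al 1817, Ca 1145, K 3052, P 1907, Cl 2298.
Hence IE_2: Ca < Al < P < Cl < K.

K > Cl > P > Al > Ca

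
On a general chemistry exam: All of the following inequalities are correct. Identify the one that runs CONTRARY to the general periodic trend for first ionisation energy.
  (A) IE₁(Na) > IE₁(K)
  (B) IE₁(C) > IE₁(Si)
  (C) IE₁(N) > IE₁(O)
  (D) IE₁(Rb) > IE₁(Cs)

(C)

The general trend: first ionisation energy increases across a period and decreases down a group.
(A) Na (period 3, group 1) vs K (period 4, group 1): the stated order agrees with the simple trend.
(B) C (period 2, group 14) vs Si (period 3, group 14): the stated order agrees with the simple trend.
(C) N (period 2, group 15) vs O (period 2, group 16): the stated order contradicts the simple trend.
(D) Rb (period 5, group 1) vs Cs (period 6, group 1): the stated order agrees with the simple trend.
The exception is (C): pairing an electron in O's 2p⁴ costs repulsion energy, so O ionizes more easily than half-filled N (2p³).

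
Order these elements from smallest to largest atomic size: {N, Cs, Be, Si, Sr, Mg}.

Be is in period 2, group 2; N is in period 2, group 15; Mg is in period 3, group 2; Si is in period 3, group 14; Sr is in period 5, group 2; Cs is in period 6, group 1.
Moving right in a period, electrons are added to the same shell under a stronger nuclear pull, so atoms get smaller; moving down, a new shell is opened and atoms get larger.
Here both period and group differ, so the two effects have to be weighed against each other.
Be > N: both are in period 2; the period trend gives Be the larger value.
Si > Be: the two effects oppose for this pair; the down-group effect wins (116 vs 102 pm).
Mg > Si: Mg lies to the left of Si in period 3, so the across-period effect alone puts Mg larger.
Sr > Mg: Sr sits below Mg in group 2, so the down-group effect alone puts Sr larger.
Cs > Sr: both effects reinforce here, so Cs is clearly the larger of the two.
Tabulated atomic radius (pm): Be 102, N 71, Mg 139, Si 116, Sr 185, Cs 232.
So from smallest to largest: N < Be < Si < Mg < Sr < Cs.

N, Be, Si, Mg, Sr, Cs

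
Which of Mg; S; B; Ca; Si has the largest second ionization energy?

B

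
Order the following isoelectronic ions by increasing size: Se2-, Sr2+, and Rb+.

All of these have 36 electrons, so size is governed by nuclear charge alone: the more protons, the stronger the pull on the same electron cloud, and the smaller the ion.
Nuclear charges: Sr2+ (Z=38), Rb+ (Z=37), Se2- (Z=34).
Smallest to largest: Sr2+ < Rb+ < Se2-.

Sr2+, Rb+, Se2-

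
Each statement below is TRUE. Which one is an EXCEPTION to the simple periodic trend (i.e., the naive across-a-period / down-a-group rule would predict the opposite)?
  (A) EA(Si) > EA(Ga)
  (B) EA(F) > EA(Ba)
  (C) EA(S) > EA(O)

The general trend: electron affinity increases across a period and decreases down a group.
(A) Si (period 3, group 14) vs Ga (period 4, group 13): the stated order agrees with the simple trend.
(B) F (period 2, group 17) vs Ba (period 6, group 2): the stated order agrees with the simple trend.
(C) S (period 3, group 16) vs O (period 2, group 16): the stated order contradicts the simple trend.
The exception is (C): the compact 2p subshell of O repels the added electron more than S's larger 3p does.

(C)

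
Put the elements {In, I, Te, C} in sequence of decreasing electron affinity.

C is in period 2, group 14; In is in period 5, group 13; Te is in period 5, group 16; I is in period 5, group 17.
Adding an electron releases more energy for atoms nearer the top right (short of the noble gases).
Neither a single period nor a single group — weigh both effects.
C > In: relative to In, both the across-period and down-group shifts push C's electron affinity up.
Te > C: the two effects oppose for this pair; the across-period effect wins (190 vs 122 kJ/mol).
I > Te: both are in period 5; the period trend gives I the larger value.
For reference (kJ/mol): C 122, In 29, Te 190, I 295.
So from highest to lowest: I > Te > C > In.

I, Te, C, In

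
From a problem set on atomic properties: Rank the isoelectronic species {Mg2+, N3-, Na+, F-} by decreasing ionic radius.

All of these have 10 electrons, so size is governed by nuclear charge alone: the more protons, the stronger the pull on the same electron cloud, and the smaller the ion.
Nuclear charges: Mg2+ (Z=12), Na+ (Z=11), F- (Z=9), N3- (Z=7).
Largest to smallest: N3- > F- > Na+ > Mg2+.

N3- > F- > Na+ > Mg2+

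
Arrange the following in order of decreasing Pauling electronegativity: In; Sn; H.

H is in period 1, group 1; In is in period 5, group 13; Sn is in period 5, group 14.
EN rises left→right (higher Z_eff, smaller atoms) and falls top→bottom (larger, more shielded atoms).
These span different periods and groups, so the two trends combine.
Sn > In: both are in period 5; the period trend gives Sn the larger value.
H > Sn: the two effects oppose for this pair; the down-group effect wins (2.20 vs 1.96).
Tabulated electronegativity (Pauling): H 2.20, In 1.78, Sn 1.96.
So from highest to lowest: H > Sn > In.

H > Sn > In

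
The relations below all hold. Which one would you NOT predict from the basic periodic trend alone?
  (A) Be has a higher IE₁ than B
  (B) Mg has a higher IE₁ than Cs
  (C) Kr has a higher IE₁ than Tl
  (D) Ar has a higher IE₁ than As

(A)

The general trend: IE₁ increases across a period and decreases down a group.
(A) Be (period 2, group 2) vs B (period 2, group 13): the stated order contradicts the simple trend.
(B) Mg (period 3, group 2) vs Cs (period 6, group 1): the stated order agrees with the simple trend.
(C) Kr (period 4, group 18) vs Tl (period 6, group 13): the stated order agrees with the simple trend.
(D) Ar (period 3, group 18) vs As (period 4, group 15): the stated order agrees with the simple trend.
The exception is (A): removing B's lone 2p electron is easier than breaking Be's filled 2s².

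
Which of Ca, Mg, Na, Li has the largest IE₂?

IE_2 is the cost of taking one more electron from the +1 cation: Ca⁺ still has 1 valence electron; Mg⁺ still has 1 valence electron; Na⁺ is the bare [Ne] core; Li⁺ is the bare [He] core.
Pulling an electron out of a noble-gas core costs far more than removing a remaining valence electron, so Na and Li sit at the high end of IE_2.
Valence configurations: Ca⁺ [Ar]4s¹, Mg⁺ [Ne]3s¹.
The numbers (kJ/mol): Ca 1145, Mg 1451, Na 4562, Li 7298.
Putting it together, IE_2: Ca < Mg < Na < Li.

Li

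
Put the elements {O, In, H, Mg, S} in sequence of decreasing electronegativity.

H is in period 1, group 1; O is in period 2, group 16; Mg is in period 3, group 2; S is in period 3, group 16; In is in period 5, group 13.
EN rises left→right (higher Z_eff, smaller atoms) and falls top→bottom (larger, more shielded atoms).
Here both period and group differ, so the two effects have to be weighed against each other.
In > Mg: the two effects oppose for this pair; the across-period effect wins (1.78 vs 1.31).
H > In: the two effects oppose for this pair; the down-group effect wins (2.20 vs 1.78).
S > H: the two effects oppose for this pair; the across-period effect wins (2.58 vs 2.20).
O > S: they share group 16; the group trend gives O the larger value.
Approximate values (Pauling): H 2.20, O 3.44, Mg 1.31, S 2.58, In 1.78.
So from highest to lowest: O > S > H > In > Mg.

O > S > H > In > Mg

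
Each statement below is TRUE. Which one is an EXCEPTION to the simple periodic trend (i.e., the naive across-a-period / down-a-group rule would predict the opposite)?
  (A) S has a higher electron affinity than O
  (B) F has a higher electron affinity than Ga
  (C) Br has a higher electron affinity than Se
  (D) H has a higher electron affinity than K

(A)

The general trend: electron affinity increases across a period and decreases down a group.
(A) S (period 3, group 16) vs O (period 2, group 16): the stated order contradicts the simple trend.
(B) F (period 2, group 17) vs Ga (period 4, group 13): the stated order agrees with the simple trend.
(C) Br (period 4, group 17) vs Se (period 4, group 16): the stated order agrees with the simple trend.
(D) H (period 1, group 1) vs K (period 4, group 1): the stated order agrees with the simple trend.
The exception is (A): the compact 2p subshell of O repels the added electron more than S's larger 3p does.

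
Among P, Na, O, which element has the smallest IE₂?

IE_2 is the cost of taking one more electron from the +1 cation: P⁺ still has 4 valence electrons; Na⁺ is the bare [Ne] core; O⁺ still has 5 valence electrons.
Core electrons are held far more tightly than valence electrons, so Na tops the IE_2 order.
Valence configurations: P⁺ [Ne]3s²3p², O⁺ [He]2s²2p³.
Approximate IE_2 values (kJ/mol): P 1907, Na 4562, O 3388.
Putting it together, IE_2: P < O < Na.

P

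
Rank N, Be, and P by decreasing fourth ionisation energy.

Be, N, P

The fourth ionization energy removes an electron from the +3 ion. For each element: N³⁺ still has 2 valence electrons; Be³⁺ is already 1 electron into the core; P³⁺ still has 2 valence electrons.
Core electrons are held far more tightly than valence electrons, so Be tops the IE_4 order.
Valence configurations: N³⁺ [He]2s², P³⁺ [Ne]3s².
Tabulated IE_4 (kJ/mol): N 7475, Be 21007, P 4964.
So the fourth ionization energies run P < N < Be.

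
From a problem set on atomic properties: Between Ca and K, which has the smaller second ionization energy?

Ca

IE_2 is the cost of taking one more electron from the +1 cation: Ca⁺ still has 1 valence electron; K⁺ is the bare [Ar] core.
Pulling an electron out of a noble-gas core costs far more than removing a remaining valence electron, so K sits at the high end of IE_2.
Tabulated IE_2 (kJ/mol): Ca 1145, K 3052.
Overall IE_2 order: Ca < K.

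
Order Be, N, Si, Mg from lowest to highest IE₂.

IE_2 is the cost of taking one more electron from the +1 cation: Be⁺ still has 1 valence electron; N⁺ still has 4 valence electrons; Si⁺ still has 3 valence electrons; Mg⁺ still has 1 valence electron.
All are still removing valence electrons, so compare the +1 ions as you would atoms: IE_2 generally rises across a period (higher Z_eff) and falls down a group (larger shell), subject to the usual subshell exceptions.
Valence configurations: Be⁺ [He]2s¹, N⁺ [He]2s²2p², Si⁺ [Ne]3s²3p¹, Mg⁺ [Ne]3s¹.
Approximate IE_2 values (kJ/mol): Be 1757, N 2856, Si 1577, Mg 1451.
Hence IE_2: Mg < Si < Be < N.

Mg < Si < Be < N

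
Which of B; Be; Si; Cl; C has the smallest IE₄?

Si

Consider each +3 ion: B³⁺ is the bare [He] core; Be³⁺ is already 1 electron into the core; Si³⁺ still has 1 valence electron; Cl³⁺ still has 4 valence electrons; C³⁺ still has 1 valence electron.
Core electrons are held far more tightly than valence electrons, so Be and B top the IE_4 order.
Valence configurations: Si³⁺ [Ne]3s¹, Cl³⁺ [Ne]3s²3p², C³⁺ [He]2s¹.
Tabulated IE_4 (kJ/mol): B 25026, Be 21007, Si 4356, Cl 5159, C 6223.
Putting it together, IE_4: Si < Cl < C < Be < B.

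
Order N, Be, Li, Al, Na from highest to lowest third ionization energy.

Be > Li > Na > N > Al

The third ionization energy removes an electron from the +2 ion. For each element: N²⁺ still has 3 valence electrons; Be²⁺ is the bare [He] core; Li²⁺ is already 1 electron into the core; Al²⁺ still has 1 valence electron; Na²⁺ is already 1 electron into the core.
Pulling an electron out of a noble-gas core costs far more than removing a remaining valence electron, so Na, Li and Be sit at the high end of IE_3.
Valence configurations: N²⁺ [He]2s²2p¹, Al²⁺ [Ne]3s¹.
Tabulated IE_3 (kJ/mol): N 4578, Be 14849, Li 11815, Al 2745, Na 6910.
Putting it together, IE_3: Al < N < Na < Li < Be.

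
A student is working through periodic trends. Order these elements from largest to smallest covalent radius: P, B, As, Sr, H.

Sr > As > P > B > H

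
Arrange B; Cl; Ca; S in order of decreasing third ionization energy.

The third ionization energy removes an electron from the +2 ion. For each element: B²⁺ still has 1 valence electron; Cl²⁺ still has 5 valence electrons; Ca²⁺ is the bare [Ar] core; S²⁺ still has 4 valence electrons.
Breaking into a closed-shell core is much more expensive than removing a leftover valence electron — Ca has the largest IE_3 here.
Valence configurations: B²⁺ [He]2s¹, Cl²⁺ [Ne]3s²3p³, S²⁺ [Ne]3s²3p².
Approximate IE_3 values (kJ/mol): B 3660, Cl 3822, Ca 4912, S 3357.
So the third ionization energies run S < B < Cl < Ca.

Ca > Cl > B > S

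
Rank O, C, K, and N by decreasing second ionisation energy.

O > K > N > C

Consider each +1 ion: O⁺ still has 5 valence electrons; C⁺ still has 3 valence electrons; K⁺ is the bare [Ar] core; N⁺ still has 4 valence electrons.
Usually core removal costs more than valence removal, but here the competition is close: a tightly held n=2 valence electron can cost more to remove than an n=3 core electron, so the actual values have to decide it.
Valence configurations: O⁺ [He]2s²2p³, C⁺ [He]2s²2p¹, N⁺ [He]2s²2p².
Approximate IE_2 values (kJ/mol): O 3388, C 2353, K 3052, N 2856.
Overall IE_2 order: C < N < K < O.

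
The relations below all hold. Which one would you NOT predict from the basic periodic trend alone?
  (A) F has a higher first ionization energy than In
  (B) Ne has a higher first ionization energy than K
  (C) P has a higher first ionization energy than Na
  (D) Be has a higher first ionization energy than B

(D)

The general trend: first ionization energy increases across a period and decreases down a group.
(A) F (period 2, group 17) vs In (period 5, group 13): the stated order agrees with the simple trend.
(B) Ne (period 2, group 18) vs K (period 4, group 1): the stated order agrees with the simple trend.
(C) P (period 3, group 15) vs Na (period 3, group 1): the stated order agrees with the simple trend.
(D) Be (period 2, group 2) vs B (period 2, group 13): the stated order contradicts the simple trend.
The exception is (D): removing B's lone 2p electron is easier than breaking Be's filled 2s².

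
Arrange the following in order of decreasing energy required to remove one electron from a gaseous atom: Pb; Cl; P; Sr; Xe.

Cl, Xe, P, Pb, Sr

P is in period 3, group 15; Cl is in period 3, group 17; Sr is in period 5, group 2; Xe is in period 5, group 18; Pb is in period 6, group 14.
Across a period the outer electron is held more tightly (higher IE₁); down a group it sits in a higher shell, more shielded, and comes off more easily.
Neither a single period nor a single group — weigh both effects.
Pb > Sr: the two effects oppose for this pair; the across-period effect wins (716 vs 550 kJ/mol).
P > Pb: relative to Pb, both the across-period and down-group shifts push P's first ionization energy up.
Xe > P: period and group pull opposite ways; the across-period shift dominates (1170 vs 1012 kJ/mol).
Cl > Xe: period and group pull opposite ways; the down-group shift dominates (1251 vs 1170 kJ/mol).
Approximate values (kJ/mol): P 1012, Cl 1251, Sr 550, Xe 1170, Pb 716.
So from highest to lowest: Cl > Xe > P > Pb > Sr.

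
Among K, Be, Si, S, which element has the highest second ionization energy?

IE_2 is the cost of taking one more electron from the +1 cation: K⁺ is the bare [Ar] core; Be⁺ still has 1 valence electron; Si⁺ still has 3 valence electrons; S⁺ still has 5 valence electrons.
Pulling an electron out of a noble-gas core costs far more than removing a remaining valence electron, so K sits at the high end of IE_2.
Valence configurations: Be⁺ [He]2s¹, Si⁺ [Ne]3s²3p¹, S⁺ [Ne]3s²3p³.
The numbers (kJ/mol): K 3052, Be 1757, Si 1577, S 2252.
Overall IE_2 order: Si < Be < S < K.

K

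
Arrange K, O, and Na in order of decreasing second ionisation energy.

Consider each +1 ion: K⁺ is the bare [Ar] core; O⁺ still has 5 valence electrons; Na⁺ is the bare [Ne] core.
Usually core removal costs more than valence removal, but here the competition is close: a tightly held n=2 valence electron can cost more to remove than an n=3 core electron, so the actual values have to decide it.
Approximate IE_2 values (kJ/mol): K 3052, O 3388, Na 4562.
Hence IE_2: K < O < Na.

Na > O > K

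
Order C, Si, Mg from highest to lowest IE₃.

Mg, C, Si

Consider each +2 ion: C²⁺ still has 2 valence electrons; Si²⁺ still has 2 valence electrons; Mg²⁺ is the bare [Ne] core.
Breaking into a closed-shell core is much more expensive than removing a leftover valence electron — Mg has the largest IE_3 here.
Valence configurations: C²⁺ [He]2s², Si²⁺ [Ne]3s².
Approximate IE_3 values (kJ/mol): C 4620, Si 3232, Mg 7733.
So the third ionization energies run Si < C < Mg.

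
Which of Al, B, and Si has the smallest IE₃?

Al

IE_3 is the cost of taking one more electron from the +2 cation: Al²⁺ still has 1 valence electron; B²⁺ still has 1 valence electron; Si²⁺ still has 2 valence electrons.
All are still removing valence electrons, so compare the +2 ions as you would atoms: IE_3 generally rises across a period (higher Z_eff) and falls down a group (larger shell), subject to the usual subshell exceptions.
Valence configurations: Al²⁺ [Ne]3s¹, B²⁺ [He]2s¹, Si²⁺ [Ne]3s².
Tabulated IE_3 (kJ/mol): Al 2745, B 3660, Si 3232.
Hence IE_3: Al < Si < B.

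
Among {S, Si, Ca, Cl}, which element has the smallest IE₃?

IE_3 is the cost of taking one more electron from the +2 cation: S²⁺ still has 4 valence electrons; Si²⁺ still has 2 valence electrons; Ca²⁺ is the bare [Ar] core; Cl²⁺ still has 5 valence electrons.
Breaking into a closed-shell core is much more expensive than removing a leftover valence electron — Ca has the largest IE_3 here.
Valence configurations: S²⁺ [Ne]3s²3p², Si²⁺ [Ne]3s², Cl²⁺ [Ne]3s²3p³.
Tabulated IE_3 (kJ/mol): S 3357, Si 3232, Ca 4912, Cl 3822.
Overall IE_3 order: Si < S < Cl < Ca.

Si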